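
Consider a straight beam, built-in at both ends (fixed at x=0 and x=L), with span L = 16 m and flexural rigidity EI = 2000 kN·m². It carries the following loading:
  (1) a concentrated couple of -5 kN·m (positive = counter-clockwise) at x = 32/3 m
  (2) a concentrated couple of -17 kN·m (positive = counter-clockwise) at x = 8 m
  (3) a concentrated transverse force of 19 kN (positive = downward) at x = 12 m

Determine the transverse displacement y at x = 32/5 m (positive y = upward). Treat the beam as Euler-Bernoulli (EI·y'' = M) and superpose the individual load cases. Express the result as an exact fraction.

y(32/5) = -9056/140625 m

Load 1 — applied couple M₀=-5 kN·m at a=32/3 m (b=L-a=16/3):
  y_1 = (R_Ax³/6 - M_Ax²/2)/EI  [x≤a] with R_A=-5/12, M_A=-5/3 = ((-5/12)·(32/5)³/6 - (-5/3)·(32/5)²/2)/2000 = 224/28125 m
Load 2 — applied couple M₀=-17 kN·m at a=8 m (b=L-a=8):
  y_2 = (R_Ax³/6 - M_Ax²/2)/EI  [x≤a] with R_A=-51/32, M_A=-17/4 = ((-51/32)·(32/5)³/6 - (-17/4)·(32/5)²/2)/2000 = 136/15625 m
Load 3 — point force P=19 kN at a=12 m (b=L-a=4):
  y_3 = -Pb²x²(3aL-(3a+b)x)/(6L³EI)  [x≤a] = -19·4²·(32/5)²·(3·12·16-(3·12+4)·(32/5))/(6·16³·2000) = -152/1875 m
Superposition: y = Σ y_i = -9056/140625 m ≈ -0.064398 m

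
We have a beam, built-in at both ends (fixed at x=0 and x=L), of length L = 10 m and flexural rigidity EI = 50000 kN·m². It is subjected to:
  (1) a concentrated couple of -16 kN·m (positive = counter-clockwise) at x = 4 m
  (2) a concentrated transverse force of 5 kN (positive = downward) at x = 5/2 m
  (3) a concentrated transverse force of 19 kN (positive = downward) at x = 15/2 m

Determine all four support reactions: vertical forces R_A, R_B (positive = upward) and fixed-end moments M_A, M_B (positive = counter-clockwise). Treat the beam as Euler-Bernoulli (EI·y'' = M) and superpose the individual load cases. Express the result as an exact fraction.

R_A = 9767/2000 kN, M_A = 5607/400 kN·m, R_B = 38233/2000 kN, M_B = -13673/400 kN·m

Load 1 — applied couple M₀=-16 kN·m at a=4 m (b=L-a=6):
  R_A = 6M₀ab/L³ = 6·(-16)·4·6/10³ = -288/125 kN
  M_A = M₀b(2a-b)/L² = (-16)·6·(2·4-6)/10² = -48/25 kN·m
  R_B = -6M₀ab/L³ = -6·(-16)·4·6/10³ = 288/125 kN
  M_B = M₀a(2b-a)/L² = (-16)·4·(2·6-4)/10² = -128/25 kN·m
Load 2 — point force P=5 kN at a=5/2 m (b=L-a=15/2):
  R_A = Pb²(3a+b)/L³ = 5·(15/2)²·(3·(5/2)+(15/2))/10³ = 135/32 kN
  M_A = Pab²/L² = 5·(5/2)·(15/2)²/10² = 225/32 kN·m
  R_B = Pa²(a+3b)/L³ = 5·(5/2)²·((5/2)+3·(15/2))/10³ = 25/32 kN
  M_B = -Pa²b/L² = -5·(5/2)²·(15/2)/10² = -75/32 kN·m
Load 3 — point force P=19 kN at a=15/2 m (b=L-a=5/2):
  R_A = Pb²(3a+b)/L³ = 19·(5/2)²·(3·(15/2)+(5/2))/10³ = 95/32 kN
  M_A = Pab²/L² = 19·(15/2)·(5/2)²/10² = 285/32 kN·m
  R_B = Pa²(a+3b)/L³ = 19·(15/2)²·((15/2)+3·(5/2))/10³ = 513/32 kN
  M_B = -Pa²b/L² = -19·(15/2)²·(5/2)/10² = -855/32 kN·m
Superposition: R_A = 9767/2000 kN, M_A = 5607/400 kN·m, R_B = 38233/2000 kN, M_B = -13673/400 kN·m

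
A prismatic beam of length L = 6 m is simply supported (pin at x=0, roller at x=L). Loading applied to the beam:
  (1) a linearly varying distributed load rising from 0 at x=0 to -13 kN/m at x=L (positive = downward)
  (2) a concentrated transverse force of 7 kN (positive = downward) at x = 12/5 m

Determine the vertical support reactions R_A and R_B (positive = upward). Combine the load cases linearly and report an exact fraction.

R_A = -44/5 kN, R_B = -116/5 kN

Load 1 — triangular load w₀=-13 kN/m (0→w₀ over full span):
  R_A = w₀L/6 = (-13)·6/6 = -13 kN
  R_B = w₀L/3 = (-13)·6/3 = -26 kN
Load 2 — point force P=7 kN at a=12/5 m (b=L-a=18/5):
  R_A = Pb/L = 7·(18/5)/6 = 21/5 kN
  R_B = Pa/L = 7·(12/5)/6 = 14/5 kN
Superposition: R_A = -44/5 kN, R_B = -116/5 kN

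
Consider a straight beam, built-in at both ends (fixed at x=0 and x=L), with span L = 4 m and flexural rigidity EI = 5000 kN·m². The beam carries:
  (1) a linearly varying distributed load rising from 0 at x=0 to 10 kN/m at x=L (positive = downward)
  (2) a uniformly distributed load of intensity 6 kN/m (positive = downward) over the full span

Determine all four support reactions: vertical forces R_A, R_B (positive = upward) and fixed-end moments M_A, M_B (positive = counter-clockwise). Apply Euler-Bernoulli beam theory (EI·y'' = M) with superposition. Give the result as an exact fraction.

R_A = 18 kN, M_A = 40/3 kN·m, R_B = 26 kN, M_B = -16 kN·m

Load 1 — triangular load w₀=10 kN/m (0→w₀ over full span):
  R_A = 3w₀L/20 = 3·10·4/20 = 6 kN
  M_A = w₀L²/30 = 10·4²/30 = 16/3 kN·m
  R_B = 7w₀L/20 = 7·10·4/20 = 14 kN
  M_B = -w₀L²/20 = -10·4²/20 = -8 kN·m
Load 2 — uniform load w=6 kN/m over full span:
  R_A = wL/2 = 6·4/2 = 12 kN
  M_A = wL²/12 = 6·4²/12 = 8 kN·m
  R_B = wL/2 = 6·4/2 = 12 kN
  M_B = -wL²/12 = -6·4²/12 = -8 kN·m
Superposition: R_A = 18 kN, M_A = 40/3 kN·m, R_B = 26 kN, M_B = -16 kN·m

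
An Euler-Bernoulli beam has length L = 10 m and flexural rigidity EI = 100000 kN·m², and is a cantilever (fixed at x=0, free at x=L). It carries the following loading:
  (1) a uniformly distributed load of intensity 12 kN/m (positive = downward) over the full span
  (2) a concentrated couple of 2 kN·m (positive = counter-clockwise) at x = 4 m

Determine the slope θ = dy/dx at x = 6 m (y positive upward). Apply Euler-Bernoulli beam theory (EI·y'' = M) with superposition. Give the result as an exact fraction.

θ(6) = -233/12500 rad

Load 1 — uniform load w=12 kN/m over full span:
  θ_1 = -wx(x²-3Lx+3L²)/(6EI) = -12·6·(6²-3·10·6+3·10²)/(6·100000) = -117/6250 rad
Load 2 — applied couple M₀=2 kN·m at a=4 m (b=L-a=6):
  θ_2 = M₀a/EI  [x>a] = 2·4/100000 = 1/12500 rad
Superposition: θ = Σ θ_i = -233/12500 rad ≈ -0.018640 rad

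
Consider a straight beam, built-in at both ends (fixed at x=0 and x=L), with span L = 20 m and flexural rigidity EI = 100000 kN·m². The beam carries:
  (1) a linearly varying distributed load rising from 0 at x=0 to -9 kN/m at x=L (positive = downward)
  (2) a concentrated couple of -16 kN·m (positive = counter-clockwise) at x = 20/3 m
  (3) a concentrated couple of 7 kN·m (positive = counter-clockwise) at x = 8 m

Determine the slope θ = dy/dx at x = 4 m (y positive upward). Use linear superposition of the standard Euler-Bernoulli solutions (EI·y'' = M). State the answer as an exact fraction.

Load 1 — triangular load w₀=-9 kN/m (0→w₀ over full span):
  θ_1 = -w₀(2x(L-x)(L-2x)(x+2L)+x²(L-x)²)/(120LEI) = -(-9)·(2·4·(20-4)·(20-2·4)·(4+2·20)+4²·(20-4)²)/(120·20·100000) = 42/15625 rad
Load 2 — applied couple M₀=-16 kN·m at a=20/3 m (b=L-a=40/3):
  θ_2 = (R_Ax²/2 - M_Ax)/EI  [x≤a] with R_A=-16/15, M_A=0 = ((-16/15)·4²/2 - 0·4)/100000 = -4/46875 rad
Load 3 — applied couple M₀=7 kN·m at a=8 m (b=L-a=12):
  θ_3 = (R_Ax²/2 - M_Ax)/EI  [x≤a] with R_A=63/125, M_A=21/25 = ((63/125)·4²/2 - (21/25)·4)/100000 = 21/3125000 rad
Superposition: θ = Σ θ_i = 24463/9375000 rad ≈ 0.002609 rad

θ(4) = 24463/9375000 rad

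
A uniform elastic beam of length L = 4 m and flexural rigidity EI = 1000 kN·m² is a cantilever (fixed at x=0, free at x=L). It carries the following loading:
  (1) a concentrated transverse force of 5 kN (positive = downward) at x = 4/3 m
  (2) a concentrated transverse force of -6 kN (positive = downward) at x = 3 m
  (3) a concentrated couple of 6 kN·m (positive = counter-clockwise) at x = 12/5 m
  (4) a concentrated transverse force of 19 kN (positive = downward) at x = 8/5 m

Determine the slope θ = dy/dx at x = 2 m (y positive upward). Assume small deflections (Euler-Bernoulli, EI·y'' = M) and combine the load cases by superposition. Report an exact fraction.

θ(2) = 407/56250 rad

Load 1 — point force P=5 kN at a=4/3 m (b=L-a=8/3):
  θ_1 = -Pa²/(2EI)  [x>a] = -5·(4/3)²/(2·1000) = -1/225 rad
Load 2 — point force P=-6 kN at a=3 m (b=L-a=1):
  θ_2 = -Px(2a-x)/(2EI)  [x≤a] = -(-6)·2·(2·3-2)/(2·1000) = 3/125 rad
Load 3 — applied couple M₀=6 kN·m at a=12/5 m (b=L-a=8/5):
  θ_3 = M₀x/EI  [x≤a] = 6·2/1000 = 3/250 rad
Load 4 — point force P=19 kN at a=8/5 m (b=L-a=12/5):
  θ_4 = -Pa²/(2EI)  [x>a] = -19·(8/5)²/(2·1000) = -76/3125 rad
Superposition: θ = Σ θ_i = 407/56250 rad ≈ 0.007236 rad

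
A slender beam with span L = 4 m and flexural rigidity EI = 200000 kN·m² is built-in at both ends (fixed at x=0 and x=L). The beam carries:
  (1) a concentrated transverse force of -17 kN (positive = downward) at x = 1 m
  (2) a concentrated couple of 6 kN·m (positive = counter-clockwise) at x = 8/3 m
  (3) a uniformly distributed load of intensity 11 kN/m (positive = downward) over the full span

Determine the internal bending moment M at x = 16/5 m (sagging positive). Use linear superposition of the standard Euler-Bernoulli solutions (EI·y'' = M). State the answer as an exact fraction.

Load 1 — point force P=-17 kN at a=1 m (b=L-a=3):
  M_1 = Pa²(a+3b)(L-x)/L³ - Pa²b/L²  [x>a] = (-17)·1²·(1+3·3)·(4-(16/5))/4³ - (-17)·1²·3/4² = 17/16 kN·m
Load 2 — applied couple M₀=6 kN·m at a=8/3 m (b=L-a=4/3):
  M_2 = R_Ax - M_A - M₀  [x>a] with R_A=2, M_A=2 = 2·(16/5) - 2 - 6 = -8/5 kN·m
Load 3 — uniform load w=11 kN/m over full span:
  M_3 = wLx/2 - wL²/12 - wx²/2 = 11·4·(16/5)/2 - 11·4²/12 - 11·(16/5)²/2 = -44/75 kN·m
Superposition: M = Σ M_i = -1349/1200 kN·m ≈ -1.124167 kN·m

M(16/5) = -1349/1200 kN·m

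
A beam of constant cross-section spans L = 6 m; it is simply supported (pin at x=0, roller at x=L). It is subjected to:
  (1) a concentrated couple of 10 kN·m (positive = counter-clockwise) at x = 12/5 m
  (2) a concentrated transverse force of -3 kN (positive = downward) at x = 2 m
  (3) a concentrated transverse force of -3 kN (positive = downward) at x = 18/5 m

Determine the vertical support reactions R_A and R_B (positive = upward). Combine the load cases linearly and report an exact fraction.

R_A = -23/15 kN, R_B = -67/15 kN

Load 1 — applied couple M₀=10 kN·m at a=12/5 m (b=L-a=18/5):
  R_A = M₀/L = 10/6 = 5/3 kN
  R_B = -M₀/L = -10/6 = -5/3 kN
Load 2 — point force P=-3 kN at a=2 m (b=L-a=4):
  R_A = Pb/L = (-3)·4/6 = -2 kN
  R_B = Pa/L = (-3)·2/6 = -1 kN
Load 3 — point force P=-3 kN at a=18/5 m (b=L-a=12/5):
  R_A = Pb/L = (-3)·(12/5)/6 = -6/5 kN
  R_B = Pa/L = (-3)·(18/5)/6 = -9/5 kN
Superposition: R_A = -23/15 kN, R_B = -67/15 kN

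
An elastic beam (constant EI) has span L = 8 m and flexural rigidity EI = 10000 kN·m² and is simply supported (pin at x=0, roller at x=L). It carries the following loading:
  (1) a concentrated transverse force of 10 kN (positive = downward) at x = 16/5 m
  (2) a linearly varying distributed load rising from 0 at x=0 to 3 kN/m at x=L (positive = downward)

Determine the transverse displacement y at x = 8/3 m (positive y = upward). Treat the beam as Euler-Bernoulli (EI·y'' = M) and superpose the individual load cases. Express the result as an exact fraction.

Load 1 — point force P=10 kN at a=16/5 m (b=L-a=24/5):
  y_1 = -Pbx(L²-b²-x²)/(6LEI)  [x≤a] = -10·(24/5)·(8/3)·(8²-(24/5)²-(8/3)²)/(6·8·10000) = -3808/421875 m
Load 2 — triangular load w₀=3 kN/m (0→w₀ over full span):
  y_2 = -w₀x(7L⁴-10L²x²+3x⁴)/(360LEI) = -3·(8/3)·(7·8⁴-10·8²·(8/3)²+3·(8/3)⁴)/(360·8·10000) = -1024/151875 m
Superposition: y = Σ y_i = -59872/3796875 m ≈ -0.015769 m

y(8/3) = -59872/3796875 m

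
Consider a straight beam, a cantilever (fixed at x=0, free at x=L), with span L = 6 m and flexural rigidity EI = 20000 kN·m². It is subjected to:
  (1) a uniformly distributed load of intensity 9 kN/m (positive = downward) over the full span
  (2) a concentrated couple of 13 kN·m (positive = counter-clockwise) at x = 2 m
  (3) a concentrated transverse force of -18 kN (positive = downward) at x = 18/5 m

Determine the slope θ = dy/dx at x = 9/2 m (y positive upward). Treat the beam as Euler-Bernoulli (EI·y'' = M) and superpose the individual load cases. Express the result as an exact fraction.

Load 1 — uniform load w=9 kN/m over full span:
  θ_1 = -wx(x²-3Lx+3L²)/(6EI) = -9·(9/2)·((9/2)²-3·6·(9/2)+3·6²)/(6·20000) = -5103/320000 rad
Load 2 — applied couple M₀=13 kN·m at a=2 m (b=L-a=4):
  θ_2 = M₀a/EI  [x>a] = 13·2/20000 = 13/10000 rad
Load 3 — point force P=-18 kN at a=18/5 m (b=L-a=12/5):
  θ_3 = -Pa²/(2EI)  [x>a] = -(-18)·(18/5)²/(2·20000) = 729/125000 rad
Superposition: θ = Σ θ_i = -70519/8000000 rad ≈ -0.008815 rad

θ(9/2) = -70519/8000000 rad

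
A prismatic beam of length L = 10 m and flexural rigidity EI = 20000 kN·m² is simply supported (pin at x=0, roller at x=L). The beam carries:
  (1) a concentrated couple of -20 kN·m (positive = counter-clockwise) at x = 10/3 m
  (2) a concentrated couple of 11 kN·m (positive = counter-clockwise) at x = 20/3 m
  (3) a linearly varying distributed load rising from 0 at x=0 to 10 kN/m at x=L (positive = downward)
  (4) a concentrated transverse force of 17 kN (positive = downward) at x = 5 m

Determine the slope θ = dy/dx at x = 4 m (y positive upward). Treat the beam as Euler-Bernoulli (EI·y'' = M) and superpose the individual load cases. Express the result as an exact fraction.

θ(4) = -22901/3600000 rad

Load 1 — applied couple M₀=-20 kN·m at a=10/3 m (b=L-a=20/3):
  θ_1 = (M₀x²/(2L)-M₀(x-a)+C₁)/EI  [x>a] with C₁=M₀(3b²-L²)/(6L)=-100/9 = ((-20)·4²/(2·10)-(-20)·(4-(10/3))+(-100/9))/20000 = -31/45000 rad
Load 2 — applied couple M₀=11 kN·m at a=20/3 m (b=L-a=10/3):
  θ_2 = (M₀x²/(2L)+C₁)/EI  [x≤a] with C₁=M₀(3b²-L²)/(6L)=-110/9 = (11·4²/(2·10)+(-110/9))/20000 = -77/450000 rad
Load 3 — triangular load w₀=10 kN/m (0→w₀ over full span):
  θ_3 = -w₀(7L⁴-30L²x²+15x⁴)/(360LEI) = -10·(7·10⁴-30·10²·4²+15·4⁴)/(360·10·20000) = -323/90000 rad
Load 4 — point force P=17 kN at a=5 m (b=L-a=5):
  θ_4 = -Pb(L²-b²-3x²)/(6LEI)  [x≤a] = -17·5·(10²-5²-3·4²)/(6·10·20000) = -153/80000 rad
Superposition: θ = Σ θ_i = -22901/3600000 rad ≈ -0.006361 rad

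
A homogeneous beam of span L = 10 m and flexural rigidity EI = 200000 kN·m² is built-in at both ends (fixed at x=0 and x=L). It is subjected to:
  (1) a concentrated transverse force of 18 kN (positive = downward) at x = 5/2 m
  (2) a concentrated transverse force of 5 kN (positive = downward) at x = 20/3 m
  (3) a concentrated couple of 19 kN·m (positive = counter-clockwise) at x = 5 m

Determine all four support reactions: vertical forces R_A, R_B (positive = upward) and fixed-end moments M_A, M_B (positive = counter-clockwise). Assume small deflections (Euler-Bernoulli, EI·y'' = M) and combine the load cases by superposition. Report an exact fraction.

Load 1 — point force P=18 kN at a=5/2 m (b=L-a=15/2):
  R_A = Pb²(3a+b)/L³ = 18·(15/2)²·(3·(5/2)+(15/2))/10³ = 243/16 kN
  M_A = Pab²/L² = 18·(5/2)·(15/2)²/10² = 405/16 kN·m
  R_B = Pa²(a+3b)/L³ = 18·(5/2)²·((5/2)+3·(15/2))/10³ = 45/16 kN
  M_B = -Pa²b/L² = -18·(5/2)²·(15/2)/10² = -135/16 kN·m
Load 2 — point force P=5 kN at a=20/3 m (b=L-a=10/3):
  R_A = Pb²(3a+b)/L³ = 5·(10/3)²·(3·(20/3)+(10/3))/10³ = 35/27 kN
  M_A = Pab²/L² = 5·(20/3)·(10/3)²/10² = 100/27 kN·m
  R_B = Pa²(a+3b)/L³ = 5·(20/3)²·((20/3)+3·(10/3))/10³ = 100/27 kN
  M_B = -Pa²b/L² = -5·(20/3)²·(10/3)/10² = -200/27 kN·m
Load 3 — applied couple M₀=19 kN·m at a=5 m (b=L-a=5):
  R_A = 6M₀ab/L³ = 6·19·5·5/10³ = 57/20 kN
  M_A = M₀b(2a-b)/L² = 19·5·(2·5-5)/10² = 19/4 kN·m
  R_B = -6M₀ab/L³ = -6·19·5·5/10³ = -57/20 kN
  M_B = M₀a(2b-a)/L² = 19·5·(2·5-5)/10² = 19/4 kN·m
Superposition: R_A = 41761/2160 kN, M_A = 14587/432 kN·m, R_B = 7919/2160 kN, M_B = -4793/432 kN·m

R_A = 41761/2160 kN, M_A = 14587/432 kN·m, R_B = 7919/2160 kN, M_B = -4793/432 kN·m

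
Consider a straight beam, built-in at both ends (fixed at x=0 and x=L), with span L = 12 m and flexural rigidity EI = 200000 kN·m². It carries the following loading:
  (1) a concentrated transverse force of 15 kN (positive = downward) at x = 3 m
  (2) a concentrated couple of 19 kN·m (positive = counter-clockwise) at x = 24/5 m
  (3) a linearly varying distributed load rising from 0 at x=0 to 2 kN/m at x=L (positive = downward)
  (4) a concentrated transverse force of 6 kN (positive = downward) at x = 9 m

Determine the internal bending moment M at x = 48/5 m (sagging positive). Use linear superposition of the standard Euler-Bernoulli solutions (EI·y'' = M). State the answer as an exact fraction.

M(48/5) = 409/2000 kN·m

Load 1 — point force P=15 kN at a=3 m (b=L-a=9):
  M_1 = Pa²(a+3b)(L-x)/L³ - Pa²b/L²  [x>a] = 15·3²·(3+3·9)·(12-(48/5))/12³ - 15·3²·9/12² = -45/16 kN·m
Load 2 — applied couple M₀=19 kN·m at a=24/5 m (b=L-a=36/5):
  M_2 = R_Ax - M_A - M₀  [x>a] with R_A=57/25, M_A=57/25 = (57/25)·(48/5) - (57/25) - 19 = 76/125 kN·m
Load 3 — triangular load w₀=2 kN/m (0→w₀ over full span):
  M_3 = 3w₀Lx/20 - w₀L²/30 - w₀x³/(6L) = 3·2·12·(48/5)/20 - 2·12²/30 - 2·(48/5)³/(6·12) = 48/125 kN·m
Load 4 — point force P=6 kN at a=9 m (b=L-a=3):
  M_4 = Pa²(a+3b)(L-x)/L³ - Pa²b/L²  [x>a] = 6·9²·(9+3·3)·(12-(48/5))/12³ - 6·9²·3/12² = 81/40 kN·m
Superposition: M = Σ M_i = 409/2000 kN·m ≈ 0.204500 kN·m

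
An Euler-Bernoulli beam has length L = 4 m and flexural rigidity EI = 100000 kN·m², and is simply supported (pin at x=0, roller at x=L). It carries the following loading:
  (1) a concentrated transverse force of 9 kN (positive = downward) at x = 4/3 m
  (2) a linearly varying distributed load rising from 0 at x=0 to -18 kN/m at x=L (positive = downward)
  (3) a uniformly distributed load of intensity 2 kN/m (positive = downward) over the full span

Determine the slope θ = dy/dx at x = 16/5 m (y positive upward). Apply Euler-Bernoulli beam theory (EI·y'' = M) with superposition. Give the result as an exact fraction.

θ(16/5) = -6331/70312500 rad

Load 1 — point force P=9 kN at a=4/3 m (b=L-a=8/3):
  θ_1 = -Pa(2L²-6Lx+3x²+a²)/(6LEI)  [x>a] = -9·(4/3)·(2·4²-6·4·(16/5)+3·(16/5)²+(4/3)²)/(6·4·100000) = 173/2812500 rad
Load 2 — triangular load w₀=-18 kN/m (0→w₀ over full span):
  θ_2 = -w₀(7L⁴-30L²x²+15x⁴)/(360LEI) = -(-18)·(7·4⁴-30·4²·(16/5)²+15·(16/5)⁴)/(360·4·100000) = -757/3906250 rad
Load 3 — uniform load w=2 kN/m over full span:
  θ_3 = -w(L³-6Lx²+4x³)/(24EI) = -2·(4³-6·4·(16/5)²+4·(16/5)³)/(24·100000) = 33/781250 rad
Superposition: θ = Σ θ_i = -6331/70312500 rad ≈ -0.000090 rad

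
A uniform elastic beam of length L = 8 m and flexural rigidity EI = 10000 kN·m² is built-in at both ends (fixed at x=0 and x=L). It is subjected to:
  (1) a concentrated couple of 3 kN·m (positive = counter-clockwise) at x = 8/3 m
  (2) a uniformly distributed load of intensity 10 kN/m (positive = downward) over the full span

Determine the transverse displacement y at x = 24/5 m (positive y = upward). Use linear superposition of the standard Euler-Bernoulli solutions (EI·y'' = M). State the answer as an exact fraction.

y(24/5) = -2248/234375 m

Load 1 — applied couple M₀=3 kN·m at a=8/3 m (b=L-a=16/3):
  y_1 = (R_Ax³/6 - M_Ax²/2 - M₀(x-a)²/2)/EI  [x>a] with R_A=1/2, M_A=0 = ((1/2)·(24/5)³/6 - 0·(24/5)²/2 - 3·((24/5)-(8/3))²/2)/10000 = 56/234375 m
Load 2 — uniform load w=10 kN/m over full span:
  y_2 = -wx²(L-x)²/(24EI) = -10·(24/5)²·(8-(24/5))²/(24·10000) = -768/78125 m
Superposition: y = Σ y_i = -2248/234375 m ≈ -0.009591 m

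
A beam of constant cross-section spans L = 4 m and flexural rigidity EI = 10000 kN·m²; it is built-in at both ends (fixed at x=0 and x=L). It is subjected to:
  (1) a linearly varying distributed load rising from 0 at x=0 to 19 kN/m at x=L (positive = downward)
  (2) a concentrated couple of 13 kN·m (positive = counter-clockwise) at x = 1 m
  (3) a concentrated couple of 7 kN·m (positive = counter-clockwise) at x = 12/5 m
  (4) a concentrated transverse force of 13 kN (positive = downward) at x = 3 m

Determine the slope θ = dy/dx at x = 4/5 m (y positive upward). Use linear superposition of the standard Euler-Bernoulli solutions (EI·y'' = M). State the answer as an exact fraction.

θ(4/5) = -2779/7500000 rad

Load 1 — triangular load w₀=19 kN/m (0→w₀ over full span):
  θ_1 = -w₀(2x(L-x)(L-2x)(x+2L)+x²(L-x)²)/(120LEI) = -19·(2·(4/5)·(4-(4/5))·(4-2·(4/5))·((4/5)+2·4)+(4/5)²·(4-(4/5))²)/(120·4·10000) = -532/1171875 rad
Load 2 — applied couple M₀=13 kN·m at a=1 m (b=L-a=3):
  θ_2 = (R_Ax²/2 - M_Ax)/EI  [x≤a] with R_A=117/32, M_A=-39/16 = ((117/32)·(4/5)²/2 - (-39/16)·(4/5))/10000 = 39/125000 rad
Load 3 — applied couple M₀=7 kN·m at a=12/5 m (b=L-a=8/5):
  θ_3 = (R_Ax²/2 - M_Ax)/EI  [x≤a] with R_A=63/25, M_A=56/25 = ((63/25)·(4/5)²/2 - (56/25)·(4/5))/10000 = -77/781250 rad
Load 4 — point force P=13 kN at a=3 m (b=L-a=1):
  θ_4 = -Pb²x(2aL-(3a+b)x)/(2L³EI)  [x≤a] = -13·1²·(4/5)·(2·3·4-(3·3+1)·(4/5))/(2·4³·10000) = -13/100000 rad
Superposition: θ = Σ θ_i = -2779/7500000 rad ≈ -0.000371 rad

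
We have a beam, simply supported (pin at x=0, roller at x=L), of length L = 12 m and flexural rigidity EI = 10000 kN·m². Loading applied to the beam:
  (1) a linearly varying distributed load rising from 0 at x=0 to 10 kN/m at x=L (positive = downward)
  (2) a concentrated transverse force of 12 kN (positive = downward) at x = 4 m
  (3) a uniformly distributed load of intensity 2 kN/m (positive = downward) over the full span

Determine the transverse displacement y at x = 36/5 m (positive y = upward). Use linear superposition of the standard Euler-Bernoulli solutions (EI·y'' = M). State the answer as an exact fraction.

y(36/5) = -421784/1953125 m

Load 1 — triangular load w₀=10 kN/m (0→w₀ over full span):
  y_1 = -w₀x(7L⁴-10L²x²+3x⁴)/(360LEI) = -10·(36/5)·(7·12⁴-10·12²·(36/5)²+3·(36/5)⁴)/(360·12·10000) = -255744/1953125 m
Load 2 — point force P=12 kN at a=4 m (b=L-a=8):
  y_2 = -Pa(L-x)(2Lx-a²-x²)/(6LEI)  [x>a] = -12·4·(12-(36/5))·(2·12·(36/5)-4²-(36/5)²)/(6·12·10000) = -2624/78125 m
Load 3 — uniform load w=2 kN/m over full span:
  y_3 = -wx(L³-2Lx²+x³)/(24EI) = -2·(36/5)·(12³-2·12·(36/5)²+(36/5)³)/(24·10000) = -20088/390625 m
Superposition: y = Σ y_i = -421784/1953125 m ≈ -0.215953 m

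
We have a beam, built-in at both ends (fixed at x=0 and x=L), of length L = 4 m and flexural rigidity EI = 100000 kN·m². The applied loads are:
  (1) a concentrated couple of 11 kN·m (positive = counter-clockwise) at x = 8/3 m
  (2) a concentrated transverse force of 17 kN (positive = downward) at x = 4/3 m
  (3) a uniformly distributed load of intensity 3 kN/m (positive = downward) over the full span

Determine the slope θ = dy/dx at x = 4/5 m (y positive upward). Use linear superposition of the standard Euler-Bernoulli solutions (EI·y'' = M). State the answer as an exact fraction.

Load 1 — applied couple M₀=11 kN·m at a=8/3 m (b=L-a=4/3):
  θ_1 = (R_Ax²/2 - M_Ax)/EI  [x≤a] with R_A=11/3, M_A=11/3 = ((11/3)·(4/5)²/2 - (11/3)·(4/5))/100000 = -11/625000 rad
Load 2 — point force P=17 kN at a=4/3 m (b=L-a=8/3):
  θ_2 = -Pb²x(2aL-(3a+b)x)/(2L³EI)  [x≤a] = -17·(8/3)²·(4/5)·(2·(4/3)·4-(3·(4/3)+(8/3))·(4/5))/(2·4³·100000) = -17/421875 rad
Load 3 — uniform load w=3 kN/m over full span:
  θ_3 = -wx(L-x)(L-2x)/(12EI) = -3·(4/5)·(4-(4/5))·(4-2·(4/5))/(12·100000) = -6/390625 rad
Superposition: θ = Σ θ_i = -6181/84375000 rad ≈ -0.000073 rad

θ(4/5) = -6181/84375000 rad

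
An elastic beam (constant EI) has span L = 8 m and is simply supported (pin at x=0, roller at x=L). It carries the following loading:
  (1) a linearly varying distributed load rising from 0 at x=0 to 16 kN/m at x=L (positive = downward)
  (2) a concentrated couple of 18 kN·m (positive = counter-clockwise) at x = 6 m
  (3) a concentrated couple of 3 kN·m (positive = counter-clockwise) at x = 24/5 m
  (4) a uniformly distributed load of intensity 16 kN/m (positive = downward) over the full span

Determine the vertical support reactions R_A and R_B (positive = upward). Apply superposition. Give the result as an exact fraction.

Load 1 — triangular load w₀=16 kN/m (0→w₀ over full span):
  R_A = w₀L/6 = 16·8/6 = 64/3 kN
  R_B = w₀L/3 = 16·8/3 = 128/3 kN
Load 2 — applied couple M₀=18 kN·m at a=6 m (b=L-a=2):
  R_A = M₀/L = 18/8 = 9/4 kN
  R_B = -M₀/L = -18/8 = -9/4 kN
Load 3 — applied couple M₀=3 kN·m at a=24/5 m (b=L-a=16/5):
  R_A = M₀/L = 3/8 kN
  R_B = -M₀/L = -3/8 kN
Load 4 — uniform load w=16 kN/m over full span:
  R_A = wL/2 = 16·8/2 = 64 kN
  R_B = wL/2 = 16·8/2 = 64 kN
Superposition: R_A = 2111/24 kN, R_B = 2497/24 kN

R_A = 2111/24 kN, R_B = 2497/24 kN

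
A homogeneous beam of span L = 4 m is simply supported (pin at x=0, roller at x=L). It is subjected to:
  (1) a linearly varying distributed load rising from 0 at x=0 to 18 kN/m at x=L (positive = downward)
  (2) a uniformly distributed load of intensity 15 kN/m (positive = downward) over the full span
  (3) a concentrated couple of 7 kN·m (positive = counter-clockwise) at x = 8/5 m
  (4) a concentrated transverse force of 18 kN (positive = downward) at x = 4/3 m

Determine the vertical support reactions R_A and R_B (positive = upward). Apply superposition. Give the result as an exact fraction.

Load 1 — triangular load w₀=18 kN/m (0→w₀ over full span):
  R_A = w₀L/6 = 18·4/6 = 12 kN
  R_B = w₀L/3 = 18·4/3 = 24 kN
Load 2 — uniform load w=15 kN/m over full span:
  R_A = wL/2 = 15·4/2 = 30 kN
  R_B = wL/2 = 15·4/2 = 30 kN
Load 3 — applied couple M₀=7 kN·m at a=8/5 m (b=L-a=12/5):
  R_A = M₀/L = 7/4 kN
  R_B = -M₀/L = -7/4 kN
Load 4 — point force P=18 kN at a=4/3 m (b=L-a=8/3):
  R_A = Pb/L = 18·(8/3)/4 = 12 kN
  R_B = Pa/L = 18·(4/3)/4 = 6 kN
Superposition: R_A = 223/4 kN, R_B = 233/4 kN

R_A = 223/4 kN, R_B = 233/4 kN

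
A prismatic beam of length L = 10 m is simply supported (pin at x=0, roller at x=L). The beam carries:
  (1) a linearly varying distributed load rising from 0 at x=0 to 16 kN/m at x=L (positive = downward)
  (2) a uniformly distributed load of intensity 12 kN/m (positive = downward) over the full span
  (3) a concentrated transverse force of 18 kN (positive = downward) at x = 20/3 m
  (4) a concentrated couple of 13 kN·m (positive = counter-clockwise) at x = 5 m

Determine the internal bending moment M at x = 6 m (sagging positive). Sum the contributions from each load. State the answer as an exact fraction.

M(6) = 1386/5 kN·m

Load 1 — triangular load w₀=16 kN/m (0→w₀ over full span):
  M_1 = w₀Lx/6 - w₀x³/(6L) = 16·10·6/6 - 16·6³/(6·10) = 512/5 kN·m
Load 2 — uniform load w=12 kN/m over full span:
  M_2 = wx(L-x)/2 = 12·6·(10-6)/2 = 144 kN·m
Load 3 — point force P=18 kN at a=20/3 m (b=L-a=10/3):
  M_3 = Pbx/L  [x≤a] = 18·(10/3)·6/10 = 36 kN·m
Load 4 — applied couple M₀=13 kN·m at a=5 m (b=L-a=5):
  M_4 = M₀x/L - M₀  [x>a] = 13·6/10 - 13 = -26/5 kN·m
Superposition: M = Σ M_i = 1386/5 kN·m ≈ 277.200000 kN·m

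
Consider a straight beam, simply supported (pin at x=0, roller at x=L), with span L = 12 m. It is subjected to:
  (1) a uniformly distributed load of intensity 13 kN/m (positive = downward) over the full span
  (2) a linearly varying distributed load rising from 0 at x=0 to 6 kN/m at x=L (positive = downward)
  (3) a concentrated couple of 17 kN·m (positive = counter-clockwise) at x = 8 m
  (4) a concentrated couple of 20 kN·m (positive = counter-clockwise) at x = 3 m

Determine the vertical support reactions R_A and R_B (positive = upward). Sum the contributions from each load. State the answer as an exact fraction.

R_A = 1117/12 kN, R_B = 1187/12 kN

Load 1 — uniform load w=13 kN/m over full span:
  R_A = wL/2 = 13·12/2 = 78 kN
  R_B = wL/2 = 13·12/2 = 78 kN
Load 2 — triangular load w₀=6 kN/m (0→w₀ over full span):
  R_A = w₀L/6 = 6·12/6 = 12 kN
  R_B = w₀L/3 = 6·12/3 = 24 kN
Load 3 — applied couple M₀=17 kN·m at a=8 m (b=L-a=4):
  R_A = M₀/L = 17/12 kN
  R_B = -M₀/L = -17/12 kN
Load 4 — applied couple M₀=20 kN·m at a=3 m (b=L-a=9):
  R_A = M₀/L = 20/12 = 5/3 kN
  R_B = -M₀/L = -20/12 = -5/3 kN
Superposition: R_A = 1117/12 kN, R_B = 1187/12 kN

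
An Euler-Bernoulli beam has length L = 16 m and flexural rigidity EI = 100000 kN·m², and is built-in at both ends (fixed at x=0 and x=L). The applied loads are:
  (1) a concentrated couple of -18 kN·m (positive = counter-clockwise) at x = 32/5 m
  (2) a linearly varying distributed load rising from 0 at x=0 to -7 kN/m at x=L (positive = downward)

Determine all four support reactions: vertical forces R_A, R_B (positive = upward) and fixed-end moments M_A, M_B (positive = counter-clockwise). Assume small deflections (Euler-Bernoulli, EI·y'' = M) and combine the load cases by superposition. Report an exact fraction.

R_A = -921/50 kN, M_A = -4642/75 kN·m, R_B = -1879/50 kN, M_B = 2096/25 kN·m

Load 1 — applied couple M₀=-18 kN·m at a=32/5 m (b=L-a=48/5):
  R_A = 6M₀ab/L³ = 6·(-18)·(32/5)·(48/5)/16³ = -81/50 kN
  M_A = M₀b(2a-b)/L² = (-18)·(48/5)·(2·(32/5)-(48/5))/16² = -54/25 kN·m
  R_B = -6M₀ab/L³ = -6·(-18)·(32/5)·(48/5)/16³ = 81/50 kN
  M_B = M₀a(2b-a)/L² = (-18)·(32/5)·(2·(48/5)-(32/5))/16² = -144/25 kN·m
Load 2 — triangular load w₀=-7 kN/m (0→w₀ over full span):
  R_A = 3w₀L/20 = 3·(-7)·16/20 = -84/5 kN
  M_A = w₀L²/30 = (-7)·16²/30 = -896/15 kN·m
  R_B = 7w₀L/20 = 7·(-7)·16/20 = -196/5 kN
  M_B = -w₀L²/20 = -(-7)·16²/20 = 448/5 kN·m
Superposition: R_A = -921/50 kN, M_A = -4642/75 kN·m, R_B = -1879/50 kN, M_B = 2096/25 kN·m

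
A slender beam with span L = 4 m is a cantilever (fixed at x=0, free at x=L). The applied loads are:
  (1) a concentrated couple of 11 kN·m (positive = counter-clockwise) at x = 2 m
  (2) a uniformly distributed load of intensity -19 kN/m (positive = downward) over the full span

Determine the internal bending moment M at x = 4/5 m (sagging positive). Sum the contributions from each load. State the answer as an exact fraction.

Load 1 — applied couple M₀=11 kN·m at a=2 m (b=L-a=2):
  M_1 = M₀  [x≤a] = 11 = 11 kN·m
Load 2 — uniform load w=-19 kN/m over full span:
  M_2 = -w(L-x)²/2 = -(-19)·(4-(4/5))²/2 = 2432/25 kN·m
Superposition: M = Σ M_i = 2707/25 kN·m ≈ 108.280000 kN·m

M(4/5) = 2707/25 kN·m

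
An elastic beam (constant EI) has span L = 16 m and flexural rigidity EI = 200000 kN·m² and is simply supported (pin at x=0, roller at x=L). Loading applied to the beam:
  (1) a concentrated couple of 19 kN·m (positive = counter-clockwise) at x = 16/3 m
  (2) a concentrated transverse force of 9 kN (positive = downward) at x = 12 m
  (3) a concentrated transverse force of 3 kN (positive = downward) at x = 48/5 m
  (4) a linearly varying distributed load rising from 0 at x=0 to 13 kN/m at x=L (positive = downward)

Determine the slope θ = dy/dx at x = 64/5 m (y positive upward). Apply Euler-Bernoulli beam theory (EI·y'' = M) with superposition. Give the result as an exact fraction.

θ(64/5) = 2810891/562500000 rad

Load 1 — applied couple M₀=19 kN·m at a=16/3 m (b=L-a=32/3):
  θ_1 = (M₀x²/(2L)-M₀(x-a)+C₁)/EI  [x>a] with C₁=M₀(3b²-L²)/(6L)=152/9 = (19·(64/5)²/(2·16)-19·((64/5)-(16/3))+(152/9))/200000 = -779/5625000 rad
Load 2 — point force P=9 kN at a=12 m (b=L-a=4):
  θ_2 = -Pa(2L²-6Lx+3x²+a²)/(6LEI)  [x>a] = -9·12·(2·16²-6·16·(64/5)+3·(64/5)²+12²)/(6·16·200000) = 1143/2500000 rad
Load 3 — point force P=3 kN at a=48/5 m (b=L-a=32/5):
  θ_3 = -Pa(2L²-6Lx+3x²+a²)/(6LEI)  [x>a] = -3·(48/5)·(2·16²-6·16·(64/5)+3·(64/5)²+(48/5)²)/(6·16·200000) = 78/390625 rad
Load 4 — triangular load w₀=13 kN/m (0→w₀ over full span):
  θ_4 = -w₀(7L⁴-30L²x²+15x⁴)/(360LEI) = -13·(7·16⁴-30·16²·(64/5)²+15·(64/5)⁴)/(360·16·200000) = 78728/17578125 rad
Superposition: θ = Σ θ_i = 2810891/562500000 rad ≈ 0.004997 rad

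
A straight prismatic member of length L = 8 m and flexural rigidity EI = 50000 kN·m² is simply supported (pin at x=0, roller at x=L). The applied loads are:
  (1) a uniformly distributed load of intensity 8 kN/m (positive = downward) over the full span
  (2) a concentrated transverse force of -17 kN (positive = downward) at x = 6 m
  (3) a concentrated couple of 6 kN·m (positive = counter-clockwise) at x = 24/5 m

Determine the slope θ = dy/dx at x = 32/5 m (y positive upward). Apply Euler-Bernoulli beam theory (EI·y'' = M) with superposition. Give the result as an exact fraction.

Load 1 — uniform load w=8 kN/m over full span:
  θ_1 = -w(L³-6Lx²+4x³)/(24EI) = -8·(8³-6·8·(32/5)²+4·(32/5)³)/(24·50000) = 1056/390625 rad
Load 2 — point force P=-17 kN at a=6 m (b=L-a=2):
  θ_2 = -Pa(2L²-6Lx+3x²+a²)/(6LEI)  [x>a] = -(-17)·6·(2·8²-6·8·(32/5)+3·(32/5)²+6²)/(6·8·50000) = -2159/2500000 rad
Load 3 — applied couple M₀=6 kN·m at a=24/5 m (b=L-a=16/5):
  θ_3 = (M₀x²/(2L)-M₀(x-a)+C₁)/EI  [x>a] with C₁=M₀(3b²-L²)/(6L)=-104/25 = (6·(32/5)²/(2·8)-6·((32/5)-(24/5))+(-104/25))/50000 = 1/31250 rad
Superposition: θ = Σ θ_i = 23397/12500000 rad ≈ 0.001872 rad

θ(32/5) = 23397/12500000 rad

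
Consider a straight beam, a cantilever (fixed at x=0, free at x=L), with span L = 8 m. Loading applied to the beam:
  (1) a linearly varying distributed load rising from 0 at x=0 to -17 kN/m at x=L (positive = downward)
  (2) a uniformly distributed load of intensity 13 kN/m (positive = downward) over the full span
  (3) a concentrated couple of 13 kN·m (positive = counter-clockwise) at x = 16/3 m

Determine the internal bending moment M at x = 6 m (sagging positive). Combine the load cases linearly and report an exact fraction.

Load 1 — triangular load w₀=-17 kN/m (0→w₀ over full span):
  M_1 = w₀Lx/2 - w₀L²/3 - w₀x³/(6L) = (-17)·8·6/2 - (-17)·8²/3 - (-17)·6³/(6·8) = 187/6 kN·m
Load 2 — uniform load w=13 kN/m over full span:
  M_2 = -w(L-x)²/2 = -13·(8-6)²/2 = -26 kN·m
Load 3 — applied couple M₀=13 kN·m at a=16/3 m (b=L-a=8/3):
  M_3 = 0  [x>a] = 0 kN·m
Superposition: M = Σ M_i = 31/6 kN·m ≈ 5.166667 kN·m

M(6) = 31/6 kN·m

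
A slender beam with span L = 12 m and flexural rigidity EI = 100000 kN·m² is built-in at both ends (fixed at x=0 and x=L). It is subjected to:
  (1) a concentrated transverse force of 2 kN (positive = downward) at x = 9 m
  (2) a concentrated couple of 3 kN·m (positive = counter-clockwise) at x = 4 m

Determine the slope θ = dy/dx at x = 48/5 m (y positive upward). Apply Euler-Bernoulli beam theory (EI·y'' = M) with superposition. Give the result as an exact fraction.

θ(48/5) = 9/500000 rad

Load 1 — point force P=2 kN at a=9 m (b=L-a=3):
  θ_1 = Pa²(L-x)(2bL-(3b+a)(L-x))/(2L³EI)  [x>a] = 2·9²·(12-(48/5))·(2·3·12-(3·3+9)·(12-(48/5)))/(2·12³·100000) = 81/2500000 rad
Load 2 — applied couple M₀=3 kN·m at a=4 m (b=L-a=8):
  θ_2 = (R_Ax²/2 - M_Ax - M₀(x-a))/EI  [x>a] with R_A=1/3, M_A=0 = ((1/3)·(48/5)²/2 - 0·(48/5) - 3·((48/5)-4))/100000 = -9/625000 rad
Superposition: θ = Σ θ_i = 9/500000 rad ≈ 0.000018 rad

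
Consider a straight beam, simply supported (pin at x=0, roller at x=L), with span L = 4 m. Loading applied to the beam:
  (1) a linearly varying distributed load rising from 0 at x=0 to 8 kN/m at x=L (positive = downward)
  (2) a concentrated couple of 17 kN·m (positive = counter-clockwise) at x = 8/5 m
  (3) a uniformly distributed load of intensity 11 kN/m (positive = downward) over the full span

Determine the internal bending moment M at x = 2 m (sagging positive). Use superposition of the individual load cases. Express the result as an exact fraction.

M(2) = 43/2 kN·m

Load 1 — triangular load w₀=8 kN/m (0→w₀ over full span):
  M_1 = w₀Lx/6 - w₀x³/(6L) = 8·4·2/6 - 8·2³/(6·4) = 8 kN·m
Load 2 — applied couple M₀=17 kN·m at a=8/5 m (b=L-a=12/5):
  M_2 = M₀x/L - M₀  [x>a] = 17·2/4 - 17 = -17/2 kN·m
Load 3 — uniform load w=11 kN/m over full span:
  M_3 = wx(L-x)/2 = 11·2·(4-2)/2 = 22 kN·m
Superposition: M = Σ M_i = 43/2 kN·m ≈ 21.500000 kN·m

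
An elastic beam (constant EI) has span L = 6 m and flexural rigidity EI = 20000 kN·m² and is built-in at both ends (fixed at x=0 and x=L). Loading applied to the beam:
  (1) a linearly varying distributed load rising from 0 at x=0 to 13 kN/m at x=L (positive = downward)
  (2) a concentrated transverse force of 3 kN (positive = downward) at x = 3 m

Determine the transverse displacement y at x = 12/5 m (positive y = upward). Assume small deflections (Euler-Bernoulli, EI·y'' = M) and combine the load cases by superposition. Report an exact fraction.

y(12/5) = -175257/156250000 m

Load 1 — triangular load w₀=13 kN/m (0→w₀ over full span):
  y_1 = -w₀x²(L-x)²(x+2L)/(120LEI) = -13·(12/5)²·(6-(12/5))²·((12/5)+2·6)/(120·6·20000) = -9477/9765625 m
Load 2 — point force P=3 kN at a=3 m (b=L-a=3):
  y_2 = -Pb²x²(3aL-(3a+b)x)/(6L³EI)  [x≤a] = -3·3²·(12/5)²·(3·3·6-(3·3+3)·(12/5))/(6·6³·20000) = -189/1250000 m
Superposition: y = Σ y_i = -175257/156250000 m ≈ -0.001122 m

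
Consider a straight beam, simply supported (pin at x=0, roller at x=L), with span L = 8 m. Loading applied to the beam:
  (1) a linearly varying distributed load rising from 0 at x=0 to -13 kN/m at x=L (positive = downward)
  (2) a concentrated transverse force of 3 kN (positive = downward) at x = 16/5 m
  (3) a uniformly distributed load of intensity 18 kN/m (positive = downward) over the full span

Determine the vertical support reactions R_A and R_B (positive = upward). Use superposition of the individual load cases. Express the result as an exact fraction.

R_A = 847/15 kN, R_B = 578/15 kN

Load 1 — triangular load w₀=-13 kN/m (0→w₀ over full span):
  R_A = w₀L/6 = (-13)·8/6 = -52/3 kN
  R_B = w₀L/3 = (-13)·8/3 = -104/3 kN
Load 2 — point force P=3 kN at a=16/5 m (b=L-a=24/5):
  R_A = Pb/L = 3·(24/5)/8 = 9/5 kN
  R_B = Pa/L = 3·(16/5)/8 = 6/5 kN
Load 3 — uniform load w=18 kN/m over full span:
  R_A = wL/2 = 18·8/2 = 72 kN
  R_B = wL/2 = 18·8/2 = 72 kN
Superposition: R_A = 847/15 kN, R_B = 578/15 kN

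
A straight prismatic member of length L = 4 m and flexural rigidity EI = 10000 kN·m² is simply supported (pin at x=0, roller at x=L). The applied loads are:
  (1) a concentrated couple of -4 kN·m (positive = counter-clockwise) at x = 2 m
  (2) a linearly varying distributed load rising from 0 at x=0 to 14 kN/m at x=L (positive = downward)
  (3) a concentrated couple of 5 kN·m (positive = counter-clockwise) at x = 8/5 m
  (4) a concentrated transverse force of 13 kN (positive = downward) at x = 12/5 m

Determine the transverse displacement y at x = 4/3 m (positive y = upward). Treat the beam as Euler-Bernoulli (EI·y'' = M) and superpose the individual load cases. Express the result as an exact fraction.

Load 1 — applied couple M₀=-4 kN·m at a=2 m (b=L-a=2):
  y_1 = (M₀x³/(6L)+C₁x)/EI  [x≤a] with C₁=M₀(3b²-L²)/(6L)=2/3 = ((-4)·(4/3)³/(6·4)+(2/3)·(4/3))/10000 = 1/20250 m
Load 2 — triangular load w₀=14 kN/m (0→w₀ over full span):
  y_2 = -w₀x(7L⁴-10L²x²+3x⁴)/(360LEI) = -14·(4/3)·(7·4⁴-10·4²·(4/3)²+3·(4/3)⁴)/(360·4·10000) = -896/455625 m
Load 3 — applied couple M₀=5 kN·m at a=8/5 m (b=L-a=12/5):
  y_3 = (M₀x³/(6L)+C₁x)/EI  [x≤a] with C₁=M₀(3b²-L²)/(6L)=4/15 = (5·(4/3)³/(6·4)+(4/15)·(4/3))/10000 = 43/506250 m
Load 4 — point force P=13 kN at a=12/5 m (b=L-a=8/5):
  y_4 = -Pbx(L²-b²-x²)/(6LEI)  [x≤a] = -13·(8/5)·(4/3)·(4²-(8/5)²-(4/3)²)/(6·4·10000) = -8528/6328125 m
Superposition: y = Σ y_i = -181102/56953125 m ≈ -0.003180 m

y(4/3) = -181102/56953125 m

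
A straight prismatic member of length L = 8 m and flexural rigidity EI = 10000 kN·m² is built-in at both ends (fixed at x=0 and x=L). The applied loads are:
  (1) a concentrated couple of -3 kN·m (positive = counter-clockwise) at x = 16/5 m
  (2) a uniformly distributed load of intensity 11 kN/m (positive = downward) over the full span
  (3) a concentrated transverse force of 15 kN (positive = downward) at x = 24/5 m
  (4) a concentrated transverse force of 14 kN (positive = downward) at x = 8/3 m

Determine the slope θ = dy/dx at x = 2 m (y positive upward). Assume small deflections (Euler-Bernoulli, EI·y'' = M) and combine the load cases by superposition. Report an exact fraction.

θ(2) = -15589/2250000 rad

Load 1 — applied couple M₀=-3 kN·m at a=16/5 m (b=L-a=24/5):
  θ_1 = (R_Ax²/2 - M_Ax)/EI  [x≤a] with R_A=-27/50, M_A=-9/25 = ((-27/50)·2²/2 - (-9/25)·2)/10000 = -9/250000 rad
Load 2 — uniform load w=11 kN/m over full span:
  θ_2 = -wx(L-x)(L-2x)/(12EI) = -11·2·(8-2)·(8-2·2)/(12·10000) = -11/2500 rad
Load 3 — point force P=15 kN at a=24/5 m (b=L-a=16/5):
  θ_3 = -Pb²x(2aL-(3a+b)x)/(2L³EI)  [x≤a] = -15·(16/5)²·2·(2·(24/5)·8-(3·(24/5)+(16/5))·2)/(2·8³·10000) = -39/31250 rad
Load 4 — point force P=14 kN at a=8/3 m (b=L-a=16/3):
  θ_4 = -Pb²x(2aL-(3a+b)x)/(2L³EI)  [x≤a] = -14·(16/3)²·2·(2·(8/3)·8-(3·(8/3)+(16/3))·2)/(2·8³·10000) = -7/5625 rad
Superposition: θ = Σ θ_i = -15589/2250000 rad ≈ -0.006928 rad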